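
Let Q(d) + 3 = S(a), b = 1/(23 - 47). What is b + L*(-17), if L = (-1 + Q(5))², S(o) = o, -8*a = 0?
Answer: -6529/24 ≈ -272.04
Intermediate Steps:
a = 0 (a = -⅛*0 = 0)
b = -1/24 (b = 1/(-24) = -1/24 ≈ -0.041667)
Q(d) = -3 (Q(d) = -3 + 0 = -3)
L = 16 (L = (-1 - 3)² = (-4)² = 16)
b + L*(-17) = -1/24 + 16*(-17) = -1/24 - 272 = -6529/24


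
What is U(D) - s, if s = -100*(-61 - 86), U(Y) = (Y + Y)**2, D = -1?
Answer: -14696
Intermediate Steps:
U(Y) = 4*Y**2 (U(Y) = (2*Y)**2 = 4*Y**2)
s = 14700 (s = -100*(-147) = 14700)
U(D) - s = 4*(-1)**2 - 1*14700 = 4*1 - 14700 = 4 - 14700 = -14696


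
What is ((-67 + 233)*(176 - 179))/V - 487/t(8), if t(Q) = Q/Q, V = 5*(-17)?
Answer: -40897/85 ≈ -481.14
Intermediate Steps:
V = -85
t(Q) = 1
((-67 + 233)*(176 - 179))/V - 487/t(8) = ((-67 + 233)*(176 - 179))/(-85) - 487/1 = (166*(-3))*(-1/85) - 487*1 = -498*(-1/85) - 487 = 498/85 - 487 = -40897/85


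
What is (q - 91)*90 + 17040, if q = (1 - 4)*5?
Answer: 7500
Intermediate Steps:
q = -15 (q = -3*5 = -15)
(q - 91)*90 + 17040 = (-15 - 91)*90 + 17040 = -106*90 + 17040 = -9540 + 17040 = 7500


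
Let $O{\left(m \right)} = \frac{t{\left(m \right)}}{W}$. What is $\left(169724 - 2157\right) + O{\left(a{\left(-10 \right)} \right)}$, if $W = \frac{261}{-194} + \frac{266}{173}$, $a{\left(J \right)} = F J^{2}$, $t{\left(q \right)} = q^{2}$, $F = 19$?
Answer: $\frac{122239794717}{6451} \approx 1.8949 \cdot 10^{7}$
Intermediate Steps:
$a{\left(J \right)} = 19 J^{2}$
$W = \frac{6451}{33562}$ ($W = 261 \left(- \frac{1}{194}\right) + 266 \cdot \frac{1}{173} = - \frac{261}{194} + \frac{266}{173} = \frac{6451}{33562} \approx 0.19221$)
$O{\left(m \right)} = \frac{33562 m^{2}}{6451}$ ($O{\left(m \right)} = \frac{m^{2}}{\frac{6451}{33562}} = m^{2} \cdot \frac{33562}{6451} = \frac{33562 m^{2}}{6451}$)
$\left(169724 - 2157\right) + O{\left(a{\left(-10 \right)} \right)} = \left(169724 - 2157\right) + \frac{33562 \left(19 \left(-10\right)^{2}\right)^{2}}{6451} = 167567 + \frac{33562 \left(19 \cdot 100\right)^{2}}{6451} = 167567 + \frac{33562 \cdot 1900^{2}}{6451} = 167567 + \frac{33562}{6451} \cdot 3610000 = 167567 + \frac{121158820000}{6451} = \frac{122239794717}{6451}$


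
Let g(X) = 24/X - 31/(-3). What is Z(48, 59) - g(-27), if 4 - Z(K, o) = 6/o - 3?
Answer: -1352/531 ≈ -2.5461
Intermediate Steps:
g(X) = 31/3 + 24/X (g(X) = 24/X - 31*(-1/3) = 24/X + 31/3 = 31/3 + 24/X)
Z(K, o) = 7 - 6/o (Z(K, o) = 4 - (6/o - 3) = 4 - (-3 + 6/o) = 4 + (3 - 6/o) = 7 - 6/o)
Z(48, 59) - g(-27) = (7 - 6/59) - (31/3 + 24/(-27)) = (7 - 6*1/59) - (31/3 + 24*(-1/27)) = (7 - 6/59) - (31/3 - 8/9) = 407/59 - 1*85/9 = 407/59 - 85/9 = -1352/531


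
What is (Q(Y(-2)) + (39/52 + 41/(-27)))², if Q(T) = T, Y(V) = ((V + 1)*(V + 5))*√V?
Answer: -203063/11664 + 83*I*√2/18 ≈ -17.409 + 6.5211*I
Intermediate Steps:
Y(V) = √V*(1 + V)*(5 + V) (Y(V) = ((1 + V)*(5 + V))*√V = √V*(1 + V)*(5 + V))
(Q(Y(-2)) + (39/52 + 41/(-27)))² = (√(-2)*(5 + (-2)² + 6*(-2)) + (39/52 + 41/(-27)))² = ((I*√2)*(5 + 4 - 12) + (39*(1/52) + 41*(-1/27)))² = ((I*√2)*(-3) + (¾ - 41/27))² = (-3*I*√2 - 83/108)² = (-83/108 - 3*I*√2)²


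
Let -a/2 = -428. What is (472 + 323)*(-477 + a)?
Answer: 301305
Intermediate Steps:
a = 856 (a = -2*(-428) = 856)
(472 + 323)*(-477 + a) = (472 + 323)*(-477 + 856) = 795*379 = 301305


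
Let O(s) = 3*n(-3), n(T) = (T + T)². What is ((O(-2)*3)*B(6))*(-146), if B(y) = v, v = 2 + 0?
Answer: -94608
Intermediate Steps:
n(T) = 4*T² (n(T) = (2*T)² = 4*T²)
v = 2
B(y) = 2
O(s) = 108 (O(s) = 3*(4*(-3)²) = 3*(4*9) = 3*36 = 108)
((O(-2)*3)*B(6))*(-146) = ((108*3)*2)*(-146) = (324*2)*(-146) = 648*(-146) = -94608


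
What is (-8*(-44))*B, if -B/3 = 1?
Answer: -1056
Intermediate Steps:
B = -3 (B = -3*1 = -3)
(-8*(-44))*B = -8*(-44)*(-3) = 352*(-3) = -1056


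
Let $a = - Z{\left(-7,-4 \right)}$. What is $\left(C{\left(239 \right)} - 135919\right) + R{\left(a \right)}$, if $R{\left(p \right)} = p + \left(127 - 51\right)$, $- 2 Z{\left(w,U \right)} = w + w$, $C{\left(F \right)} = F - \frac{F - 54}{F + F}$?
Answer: $- \frac{64822243}{478} \approx -1.3561 \cdot 10^{5}$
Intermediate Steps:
$C{\left(F \right)} = F - \frac{-54 + F}{2 F}$
$Z{\left(w,U \right)} = - w$ ($Z{\left(w,U \right)} = - \frac{w + w}{2} = - \frac{2 w}{2} = - w$)
$a = -7$ ($a = - \left(-1\right) \left(-7\right) = \left(-1\right) 7 = -7$)
$R{\left(p \right)} = 76 + p$ ($R{\left(p \right)} = p + \left(127 - 51\right) = p + 76 = 76 + p$)
$\left(C{\left(239 \right)} - 135919\right) + R{\left(a \right)} = \left(\left(- \frac{1}{2} + 239 + \frac{27}{239}\right) - 135919\right) + \left(76 - 7\right) = \left(\left(- \frac{1}{2} + 239 + 27 \cdot \frac{1}{239}\right) - 135919\right) + 69 = \left(\left(- \frac{1}{2} + 239 + \frac{27}{239}\right) - 135919\right) + 69 = \left(\frac{114057}{478} - 135919\right) + 69 = - \frac{64855225}{478} + 69 = - \frac{64822243}{478}$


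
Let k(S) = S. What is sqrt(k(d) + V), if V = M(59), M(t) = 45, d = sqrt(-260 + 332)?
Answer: sqrt(45 + 6*sqrt(2)) ≈ 7.3134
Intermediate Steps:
d = 6*sqrt(2) (d = sqrt(72) = 6*sqrt(2) ≈ 8.4853)
V = 45
sqrt(k(d) + V) = sqrt(6*sqrt(2) + 45) = sqrt(45 + 6*sqrt(2))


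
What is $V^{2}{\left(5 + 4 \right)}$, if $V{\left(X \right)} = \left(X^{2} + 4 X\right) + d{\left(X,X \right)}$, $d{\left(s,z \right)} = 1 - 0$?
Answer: $13924$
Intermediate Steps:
$d{\left(s,z \right)} = 1$ ($d{\left(s,z \right)} = 1 + 0 = 1$)
$V{\left(X \right)} = 1 + X^{2} + 4 X$ ($V{\left(X \right)} = \left(X^{2} + 4 X\right) + 1 = 1 + X^{2} + 4 X$)
$V^{2}{\left(5 + 4 \right)} = \left(1 + \left(5 + 4\right)^{2} + 4 \left(5 + 4\right)\right)^{2} = \left(1 + 9^{2} + 4 \cdot 9\right)^{2} = \left(1 + 81 + 36\right)^{2} = 118^{2} = 13924$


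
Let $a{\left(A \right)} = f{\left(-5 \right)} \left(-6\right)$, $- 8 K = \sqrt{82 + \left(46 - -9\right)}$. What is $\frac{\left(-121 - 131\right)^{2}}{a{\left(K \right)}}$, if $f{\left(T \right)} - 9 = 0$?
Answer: $-1176$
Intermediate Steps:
$f{\left(T \right)} = 9$ ($f{\left(T \right)} = 9 + 0 = 9$)
$K = - \frac{\sqrt{137}}{8}$ ($K = - \frac{\sqrt{82 + \left(46 - -9\right)}}{8} = - \frac{\sqrt{82 + \left(46 + 9\right)}}{8} = - \frac{\sqrt{82 + 55}}{8} = - \frac{\sqrt{137}}{8} \approx -1.4631$)
$a{\left(A \right)} = -54$ ($a{\left(A \right)} = 9 \left(-6\right) = -54$)
$\frac{\left(-121 - 131\right)^{2}}{a{\left(K \right)}} = \frac{\left(-121 - 131\right)^{2}}{-54} = \left(-252\right)^{2} \left(- \frac{1}{54}\right) = 63504 \left(- \frac{1}{54}\right) = -1176$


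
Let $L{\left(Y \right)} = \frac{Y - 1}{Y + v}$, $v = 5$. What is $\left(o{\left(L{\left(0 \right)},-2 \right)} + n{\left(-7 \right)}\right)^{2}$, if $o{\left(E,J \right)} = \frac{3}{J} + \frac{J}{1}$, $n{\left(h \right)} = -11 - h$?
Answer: $\frac{225}{4} \approx 56.25$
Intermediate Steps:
$L{\left(Y \right)} = \frac{-1 + Y}{5 + Y}$ ($L{\left(Y \right)} = \frac{Y - 1}{Y + 5} = \frac{-1 + Y}{5 + Y}$)
$o{\left(E,J \right)} = J + \frac{3}{J}$ ($o{\left(E,J \right)} = \frac{3}{J} + J 1 = \frac{3}{J} + J = J + \frac{3}{J}$)
$\left(o{\left(L{\left(0 \right)},-2 \right)} + n{\left(-7 \right)}\right)^{2} = \left(\left(-2 + \frac{3}{-2}\right) - 4\right)^{2} = \left(\left(-2 + 3 \left(- \frac{1}{2}\right)\right) + \left(-11 + 7\right)\right)^{2} = \left(\left(-2 - \frac{3}{2}\right) - 4\right)^{2} = \left(- \frac{7}{2} - 4\right)^{2} = \left(- \frac{15}{2}\right)^{2} = \frac{225}{4}$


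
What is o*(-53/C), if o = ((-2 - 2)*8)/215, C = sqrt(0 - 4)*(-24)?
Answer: 106*I/645 ≈ 0.16434*I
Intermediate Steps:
C = -48*I (C = sqrt(-4)*(-24) = (2*I)*(-24) = -48*I ≈ -48.0*I)
o = -32/215 (o = -4*8*(1/215) = -32*1/215 = -32/215 ≈ -0.14884)
o*(-53/C) = -(-1696)/(215*((-48*I))) = -(-1696)*I/48/215 = -(-106)*I/645 = 106*I/645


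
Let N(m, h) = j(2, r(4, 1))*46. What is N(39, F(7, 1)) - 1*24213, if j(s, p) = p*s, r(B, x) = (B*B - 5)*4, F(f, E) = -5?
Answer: -20165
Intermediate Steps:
r(B, x) = -20 + 4*B² (r(B, x) = (B² - 5)*4 = (-5 + B²)*4 = -20 + 4*B²)
N(m, h) = 4048 (N(m, h) = ((-20 + 4*4²)*2)*46 = ((-20 + 4*16)*2)*46 = ((-20 + 64)*2)*46 = (44*2)*46 = 88*46 = 4048)
N(39, F(7, 1)) - 1*24213 = 4048 - 1*24213 = 4048 - 24213 = -20165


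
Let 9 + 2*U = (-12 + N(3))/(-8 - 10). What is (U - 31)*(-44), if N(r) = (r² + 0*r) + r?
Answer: 1562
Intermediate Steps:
N(r) = r + r² (N(r) = (r² + 0) + r = r² + r = r + r²)
U = -9/2 (U = -9/2 + ((-12 + 3*(1 + 3))/(-8 - 10))/2 = -9/2 + ((-12 + 3*4)/(-18))/2 = -9/2 + ((-12 + 12)*(-1/18))/2 = -9/2 + (0*(-1/18))/2 = -9/2 + (½)*0 = -9/2 + 0 = -9/2 ≈ -4.5000)
(U - 31)*(-44) = (-9/2 - 31)*(-44) = -71/2*(-44) = 1562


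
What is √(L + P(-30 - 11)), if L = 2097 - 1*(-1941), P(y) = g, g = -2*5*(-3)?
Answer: 6*√113 ≈ 63.781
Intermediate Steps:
g = 30 (g = -10*(-3) = 30)
P(y) = 30
L = 4038 (L = 2097 + 1941 = 4038)
√(L + P(-30 - 11)) = √(4038 + 30) = √4068 = 6*√113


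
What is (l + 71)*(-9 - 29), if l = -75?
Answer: 152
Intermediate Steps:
(l + 71)*(-9 - 29) = (-75 + 71)*(-9 - 29) = -4*(-38) = 152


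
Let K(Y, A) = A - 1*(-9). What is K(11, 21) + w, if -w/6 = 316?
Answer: -1866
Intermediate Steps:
w = -1896 (w = -6*316 = -1896)
K(Y, A) = 9 + A (K(Y, A) = A + 9 = 9 + A)
K(11, 21) + w = (9 + 21) - 1896 = 30 - 1896 = -1866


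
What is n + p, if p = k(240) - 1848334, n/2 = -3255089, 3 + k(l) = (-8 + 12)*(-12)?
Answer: -8358563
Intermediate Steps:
k(l) = -51 (k(l) = -3 + (-8 + 12)*(-12) = -3 + 4*(-12) = -3 - 48 = -51)
n = -6510178 (n = 2*(-3255089) = -6510178)
p = -1848385 (p = -51 - 1848334 = -1848385)
n + p = -6510178 - 1848385 = -8358563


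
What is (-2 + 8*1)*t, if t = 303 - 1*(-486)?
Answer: 4734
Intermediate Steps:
t = 789 (t = 303 + 486 = 789)
(-2 + 8*1)*t = (-2 + 8*1)*789 = (-2 + 8)*789 = 6*789 = 4734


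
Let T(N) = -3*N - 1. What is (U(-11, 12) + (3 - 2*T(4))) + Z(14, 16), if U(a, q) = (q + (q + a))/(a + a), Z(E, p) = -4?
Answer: 537/22 ≈ 24.409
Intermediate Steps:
T(N) = -1 - 3*N
U(a, q) = (a + 2*q)/(2*a) (U(a, q) = (q + (a + q))/((2*a)) = (a + 2*q)*(1/(2*a)) = (a + 2*q)/(2*a))
(U(-11, 12) + (3 - 2*T(4))) + Z(14, 16) = ((12 + (1/2)*(-11))/(-11) + (3 - 2*(-1 - 3*4))) - 4 = (-(12 - 11/2)/11 + (3 - 2*(-1 - 12))) - 4 = (-1/11*13/2 + (3 - 2*(-13))) - 4 = (-13/22 + (3 + 26)) - 4 = (-13/22 + 29) - 4 = 625/22 - 4 = 537/22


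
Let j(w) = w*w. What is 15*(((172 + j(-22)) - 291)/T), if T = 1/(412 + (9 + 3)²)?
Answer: 3044100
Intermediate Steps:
j(w) = w²
T = 1/556 (T = 1/(412 + 12²) = 1/(412 + 144) = 1/556 ≈ 0.0017986)
15*(((172 + j(-22)) - 291)/T) = 15*(((172 + (-22)²) - 291)/(1/556)) = 15*(((172 + 484) - 291)*556) = 15*((656 - 291)*556) = 15*(365*556) = 15*202940 = 3044100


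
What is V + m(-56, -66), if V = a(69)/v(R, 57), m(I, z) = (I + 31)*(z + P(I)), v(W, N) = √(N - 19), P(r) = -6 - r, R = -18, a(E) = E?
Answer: 400 + 69*√38/38 ≈ 411.19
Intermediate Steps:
v(W, N) = √(-19 + N)
m(I, z) = (31 + I)*(-6 + z - I) (m(I, z) = (I + 31)*(z + (-6 - I)) = (31 + I)*(-6 + z - I))
V = 69*√38/38 (V = 69/(√(-19 + 57)) = 69/(√38) = 69*(√38/38) = 69*√38/38 ≈ 11.193)
V + m(-56, -66) = 69*√38/38 + (-186 - 1*(-56)² - 37*(-56) + 31*(-66) - 56*(-66)) = 69*√38/38 + (-186 - 1*3136 + 2072 - 2046 + 3696) = 69*√38/38 + (-186 - 3136 + 2072 - 2046 + 3696) = 69*√38/38 + 400 = 400 + 69*√38/38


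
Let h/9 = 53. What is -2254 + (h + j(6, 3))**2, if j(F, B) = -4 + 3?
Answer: 224322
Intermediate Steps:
h = 477 (h = 9*53 = 477)
j(F, B) = -1
-2254 + (h + j(6, 3))**2 = -2254 + (477 - 1)**2 = -2254 + 476**2 = -2254 + 226576 = 224322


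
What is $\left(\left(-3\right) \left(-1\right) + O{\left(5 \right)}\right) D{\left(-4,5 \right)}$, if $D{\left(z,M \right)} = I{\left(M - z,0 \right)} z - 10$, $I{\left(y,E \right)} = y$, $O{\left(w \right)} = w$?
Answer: $-368$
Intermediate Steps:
$D{\left(z,M \right)} = -10 + z \left(M - z\right)$ ($D{\left(z,M \right)} = \left(M - z\right) z - 10 = z \left(M - z\right) - 10 = -10 + z \left(M - z\right)$)
$\left(\left(-3\right) \left(-1\right) + O{\left(5 \right)}\right) D{\left(-4,5 \right)} = \left(\left(-3\right) \left(-1\right) + 5\right) \left(-10 - 4 \left(5 - -4\right)\right) = \left(3 + 5\right) \left(-10 - 4 \left(5 + 4\right)\right) = 8 \left(-10 - 36\right) = 8 \left(-46\right) = -368$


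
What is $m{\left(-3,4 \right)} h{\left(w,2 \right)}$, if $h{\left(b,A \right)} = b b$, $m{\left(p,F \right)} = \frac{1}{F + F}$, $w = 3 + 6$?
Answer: $\frac{81}{8} \approx 10.125$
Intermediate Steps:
$w = 9$
$m{\left(p,F \right)} = \frac{1}{2 F}$
$h{\left(b,A \right)} = b^{2}$
$m{\left(-3,4 \right)} h{\left(w,2 \right)} = \frac{1}{2 \cdot 4} \cdot 9^{2} = \frac{1}{2} \cdot \frac{1}{4} \cdot 81 = \frac{1}{8} \cdot 81 = \frac{81}{8}$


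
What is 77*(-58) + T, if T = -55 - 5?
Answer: -4526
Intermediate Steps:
T = -60
77*(-58) + T = 77*(-58) - 60 = -4466 - 60 = -4526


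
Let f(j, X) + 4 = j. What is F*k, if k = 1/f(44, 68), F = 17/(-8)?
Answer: -17/320 ≈ -0.053125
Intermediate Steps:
f(j, X) = -4 + j
F = -17/8 (F = 17*(-⅛) = -17/8 ≈ -2.1250)
k = 1/40 (k = 1/(-4 + 44) = 1/40 ≈ 0.025000)
F*k = -17/8*1/40 = -17/320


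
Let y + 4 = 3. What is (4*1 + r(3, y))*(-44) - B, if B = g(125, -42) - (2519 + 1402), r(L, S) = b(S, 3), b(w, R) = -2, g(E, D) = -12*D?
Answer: 3329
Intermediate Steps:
y = -1 (y = -4 + 3 = -1)
r(L, S) = -2
B = -3417 (B = -12*(-42) - (2519 + 1402) = 504 - 1*3921 = 504 - 3921 = -3417)
(4*1 + r(3, y))*(-44) - B = (4*1 - 2)*(-44) - 1*(-3417) = (4 - 2)*(-44) + 3417 = 2*(-44) + 3417 = -88 + 3417 = 3329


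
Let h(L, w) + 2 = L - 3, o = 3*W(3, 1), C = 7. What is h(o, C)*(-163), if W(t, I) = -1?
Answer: 1304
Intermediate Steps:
o = -3 (o = 3*(-1) = -3)
h(L, w) = -5 + L (h(L, w) = -2 + (L - 3) = -2 + (-3 + L) = -5 + L)
h(o, C)*(-163) = (-5 - 3)*(-163) = -8*(-163) = 1304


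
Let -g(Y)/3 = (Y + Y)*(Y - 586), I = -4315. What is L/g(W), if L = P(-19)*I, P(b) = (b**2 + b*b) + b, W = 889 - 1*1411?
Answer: 3033445/3470256 ≈ 0.87413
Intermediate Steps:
W = -522 (W = 889 - 1411 = -522)
g(Y) = -6*Y*(-586 + Y) (g(Y) = -3*(Y + Y)*(Y - 586) = -3*2*Y*(-586 + Y) = -6*Y*(-586 + Y))
P(b) = b + 2*b**2 (P(b) = (b**2 + b**2) + b = 2*b**2 + b = b + 2*b**2)
L = -3033445 (L = -19*(1 + 2*(-19))*(-4315) = -19*(1 - 38)*(-4315) = -19*(-37)*(-4315) = 703*(-4315) = -3033445)
L/g(W) = -3033445*(-1/(3132*(586 - 1*(-522)))) = -3033445*(-1/(3132*(586 + 522))) = -3033445/(6*(-522)*1108) = -3033445/(-3470256) = -3033445*(-1/3470256) = 3033445/3470256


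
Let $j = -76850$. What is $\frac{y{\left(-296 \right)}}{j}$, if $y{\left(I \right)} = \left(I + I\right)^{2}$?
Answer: $- \frac{175232}{38425} \approx -4.5604$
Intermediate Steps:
$y{\left(I \right)} = 4 I^{2}$ ($y{\left(I \right)} = \left(2 I\right)^{2} = 4 I^{2}$)
$\frac{y{\left(-296 \right)}}{j} = \frac{4 \left(-296\right)^{2}}{-76850} = 4 \cdot 87616 \left(- \frac{1}{76850}\right) = 350464 \left(- \frac{1}{76850}\right) = - \frac{175232}{38425}$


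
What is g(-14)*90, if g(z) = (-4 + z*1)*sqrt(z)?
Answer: -1620*I*sqrt(14) ≈ -6061.5*I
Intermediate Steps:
g(z) = sqrt(z)*(-4 + z) (g(z) = (-4 + z)*sqrt(z) = sqrt(z)*(-4 + z))
g(-14)*90 = (sqrt(-14)*(-4 - 14))*90 = ((I*sqrt(14))*(-18))*90 = -18*I*sqrt(14)*90 = -1620*I*sqrt(14)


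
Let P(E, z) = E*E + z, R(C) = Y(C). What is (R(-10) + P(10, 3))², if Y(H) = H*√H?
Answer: 9609 - 2060*I*√10 ≈ 9609.0 - 6514.3*I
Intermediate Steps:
Y(H) = H^(3/2)
R(C) = C^(3/2)
P(E, z) = z + E² (P(E, z) = E² + z = z + E²)
(R(-10) + P(10, 3))² = ((-10)^(3/2) + (3 + 10²))² = (-10*I*√10 + (3 + 100))² = (-10*I*√10 + 103)² = (103 - 10*I*√10)²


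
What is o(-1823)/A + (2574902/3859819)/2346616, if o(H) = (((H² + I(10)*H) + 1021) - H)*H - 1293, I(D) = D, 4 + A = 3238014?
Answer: -13655064472448277548877/7332079435499544260 ≈ -1862.4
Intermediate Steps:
A = 3238010 (A = -4 + 3238014 = 3238010)
o(H) = -1293 + H*(1021 + H² + 9*H) (o(H) = (((H² + 10*H) + 1021) - H)*H - 1293 = ((1021 + H² + 10*H) - H)*H - 1293 = (1021 + H² + 9*H)*H - 1293 = H*(1021 + H² + 9*H) - 1293 = -1293 + H*(1021 + H² + 9*H))
o(-1823)/A + (2574902/3859819)/2346616 = (-1293 + (-1823)³ + 9*(-1823)² + 1021*(-1823))/3238010 + (2574902/3859819)/2346616 = (-1293 - 6058428767 + 9*3323329 - 1861283)*(1/3238010) + (2574902*(1/3859819))*(1/2346616) = (-1293 - 6058428767 + 29909961 - 1861283)*(1/3238010) + (2574902/3859819)*(1/2346616) = -6030381382*1/3238010 + 1287451/4528756511252 = -3015190691/1619005 + 1287451/4528756511252 = -13655064472448277548877/7332079435499544260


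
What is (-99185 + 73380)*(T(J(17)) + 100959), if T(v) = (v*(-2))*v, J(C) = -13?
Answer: -2596524905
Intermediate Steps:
T(v) = -2*v² (T(v) = (-2*v)*v = -2*v²)
(-99185 + 73380)*(T(J(17)) + 100959) = (-99185 + 73380)*(-2*(-13)² + 100959) = -25805*(-2*169 + 100959) = -25805*(-338 + 100959) = -25805*100621 = -2596524905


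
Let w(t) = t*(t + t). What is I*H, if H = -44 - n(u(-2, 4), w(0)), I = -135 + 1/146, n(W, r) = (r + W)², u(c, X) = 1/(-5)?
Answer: 21699609/3650 ≈ 5945.1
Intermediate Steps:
w(t) = 2*t² (w(t) = t*(2*t) = 2*t²)
u(c, X) = -⅕ (u(c, X) = 1*(-⅕) = -⅕)
n(W, r) = (W + r)²
I = -19709/146 (I = -135 + 1/146 = -19709/146 ≈ -134.99)
H = -1101/25 (H = -44 - (-⅕ + 2*0²)² = -44 - (-⅕ + 2*0)² = -44 - (-⅕ + 0)² = -44 - (-⅕)² = -44 - 1*1/25 = -44 - 1/25 = -1101/25 ≈ -44.040)
I*H = -19709/146*(-1101/25) = 21699609/3650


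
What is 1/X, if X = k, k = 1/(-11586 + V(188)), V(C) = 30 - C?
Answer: -11744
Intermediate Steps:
k = -1/11744 (k = 1/(-11586 + (30 - 1*188)) = 1/(-11586 + (30 - 188)) = 1/(-11586 - 158) = 1/(-11744) = -1/11744 ≈ -8.5150e-5)
X = -1/11744 ≈ -8.5150e-5
1/X = 1/(-1/11744) = -11744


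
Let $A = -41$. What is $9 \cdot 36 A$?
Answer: $-13284$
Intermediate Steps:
$9 \cdot 36 A = 9 \cdot 36 \left(-41\right) = 324 \left(-41\right) = -13284$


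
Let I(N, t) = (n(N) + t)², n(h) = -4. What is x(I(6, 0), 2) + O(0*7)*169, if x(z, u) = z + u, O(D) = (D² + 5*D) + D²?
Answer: 18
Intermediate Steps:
O(D) = 2*D² + 5*D
I(N, t) = (-4 + t)²
x(z, u) = u + z
x(I(6, 0), 2) + O(0*7)*169 = (2 + (-4 + 0)²) + ((0*7)*(5 + 2*(0*7)))*169 = (2 + (-4)²) + (0*(5 + 2*0))*169 = (2 + 16) + (0*(5 + 0))*169 = 18 + (0*5)*169 = 18 + 0*169 = 18 + 0 = 18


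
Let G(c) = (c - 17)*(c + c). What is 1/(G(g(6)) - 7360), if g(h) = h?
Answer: -1/7492 ≈ -0.00013348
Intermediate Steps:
G(c) = 2*c*(-17 + c) (G(c) = (-17 + c)*(2*c) = 2*c*(-17 + c))
1/(G(g(6)) - 7360) = 1/(2*6*(-17 + 6) - 7360) = 1/(2*6*(-11) - 7360) = 1/(-132 - 7360) = 1/(-7492) = -1/7492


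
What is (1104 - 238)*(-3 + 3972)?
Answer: 3437154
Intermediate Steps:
(1104 - 238)*(-3 + 3972) = 866*3969 = 3437154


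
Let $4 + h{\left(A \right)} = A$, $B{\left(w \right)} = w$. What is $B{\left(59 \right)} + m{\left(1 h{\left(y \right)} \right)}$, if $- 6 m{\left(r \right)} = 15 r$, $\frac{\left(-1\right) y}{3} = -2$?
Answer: $54$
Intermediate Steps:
$y = 6$ ($y = \left(-3\right) \left(-2\right) = 6$)
$h{\left(A \right)} = -4 + A$
$m{\left(r \right)} = - \frac{5 r}{2}$ ($m{\left(r \right)} = - \frac{15 r}{6} = - \frac{5 r}{2}$)
$B{\left(59 \right)} + m{\left(1 h{\left(y \right)} \right)} = 59 - \frac{5 \cdot 1 \left(-4 + 6\right)}{2} = 59 - \frac{5 \cdot 1 \cdot 2}{2} = 59 - 5 = 54$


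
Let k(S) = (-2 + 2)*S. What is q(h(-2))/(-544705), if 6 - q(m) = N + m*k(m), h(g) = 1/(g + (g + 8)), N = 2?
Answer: -4/544705 ≈ -7.3434e-6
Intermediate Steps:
k(S) = 0 (k(S) = 0*S = 0)
h(g) = 1/(8 + 2*g) (h(g) = 1/(g + (8 + g)) = 1/(8 + 2*g))
q(m) = 4 (q(m) = 6 - (2 + m*0) = 6 - (2 + 0) = 6 - 1*2 = 6 - 2 = 4)
q(h(-2))/(-544705) = 4/(-544705) = 4*(-1/544705) = -4/544705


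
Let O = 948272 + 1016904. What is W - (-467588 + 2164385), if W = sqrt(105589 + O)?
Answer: -1696797 + 9*sqrt(25565) ≈ -1.6954e+6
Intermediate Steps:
O = 1965176
W = 9*sqrt(25565) (W = sqrt(105589 + 1965176) = sqrt(2070765) = 9*sqrt(25565) ≈ 1439.0)
W - (-467588 + 2164385) = 9*sqrt(25565) - (-467588 + 2164385) = 9*sqrt(25565) - 1*1696797 = 9*sqrt(25565) - 1696797 = -1696797 + 9*sqrt(25565)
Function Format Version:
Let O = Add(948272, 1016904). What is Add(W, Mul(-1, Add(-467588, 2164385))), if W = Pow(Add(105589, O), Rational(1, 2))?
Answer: Add(-1696797, Mul(9, Pow(25565, Rational(1, 2)))) ≈ -1.6954e+6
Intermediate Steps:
O = 1965176
W = Mul(9, Pow(25565, Rational(1, 2))) (W = Pow(Add(105589, 1965176), Rational(1, 2)) = Pow(2070765, Rational(1, 2)) = Mul(9, Pow(25565, Rational(1, 2))) ≈ 1439.0)
Add(W, Mul(-1, Add(-467588, 2164385))) = Add(Mul(9, Pow(25565, Rational(1, 2))), Mul(-1, Add(-467588, 2164385))) = Add(Mul(9, Pow(25565, Rational(1, 2))), Mul(-1, 1696797)) = Add(Mul(9, Pow(25565, Rational(1, 2))), -1696797) = Add(-1696797, Mul(9, Pow(25565, Rational(1, 2))))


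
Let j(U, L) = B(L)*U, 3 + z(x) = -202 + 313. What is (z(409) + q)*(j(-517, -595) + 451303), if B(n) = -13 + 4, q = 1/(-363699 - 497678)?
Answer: 42417000776540/861377 ≈ 4.9243e+7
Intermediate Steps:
z(x) = 108 (z(x) = -3 + (-202 + 313) = -3 + 111 = 108)
q = -1/861377 (q = 1/(-861377) = -1/861377 ≈ -1.1609e-6)
B(n) = -9
j(U, L) = -9*U
(z(409) + q)*(j(-517, -595) + 451303) = (108 - 1/861377)*(-9*(-517) + 451303) = 93028715*(4653 + 451303)/861377 = (93028715/861377)*455956 = 42417000776540/861377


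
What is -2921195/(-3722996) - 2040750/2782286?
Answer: 264947932385/5179219824428 ≈ 0.051156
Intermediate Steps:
-2921195/(-3722996) - 2040750/2782286 = -2921195*(-1/3722996) - 2040750*1/2782286 = 2921195/3722996 - 1020375/1391143 = 264947932385/5179219824428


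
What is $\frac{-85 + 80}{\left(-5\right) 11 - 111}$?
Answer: $\frac{5}{166} \approx 0.03012$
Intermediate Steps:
$\frac{-85 + 80}{\left(-5\right) 11 - 111} = \frac{1}{-55 - 111} \left(-5\right) = \frac{1}{-166} \left(-5\right) = \left(- \frac{1}{166}\right) \left(-5\right) = \frac{5}{166}$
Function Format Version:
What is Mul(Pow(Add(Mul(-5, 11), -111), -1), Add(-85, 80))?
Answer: Rational(5, 166) ≈ 0.030120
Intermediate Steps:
Mul(Pow(Add(Mul(-5, 11), -111), -1), Add(-85, 80)) = Mul(Pow(Add(-55, -111), -1), -5) = Mul(Pow(-166, -1), -5) = Mul(Rational(-1, 166), -5) = Rational(5, 166)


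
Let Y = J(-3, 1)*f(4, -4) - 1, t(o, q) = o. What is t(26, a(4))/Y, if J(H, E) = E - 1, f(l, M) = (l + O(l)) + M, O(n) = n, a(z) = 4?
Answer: -26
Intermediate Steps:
f(l, M) = M + 2*l (f(l, M) = (l + l) + M = 2*l + M = M + 2*l)
J(H, E) = -1 + E
Y = -1 (Y = (-1 + 1)*(-4 + 2*4) - 1 = 0*(-4 + 8) - 1 = 0*4 - 1 = 0 - 1 = -1)
t(26, a(4))/Y = 26/(-1) = 26*(-1) = -26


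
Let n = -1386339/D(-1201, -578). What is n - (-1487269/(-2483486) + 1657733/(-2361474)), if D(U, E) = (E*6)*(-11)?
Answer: -675614407555595755/18643841938779156 ≈ -36.238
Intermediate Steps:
D(U, E) = -66*E (D(U, E) = (6*E)*(-11) = -66*E)
n = -462113/12716 (n = -1386339/((-66*(-578))) = -1386339/38148 = -1386339*1/38148 = -462113/12716 ≈ -36.341)
n - (-1487269/(-2483486) + 1657733/(-2361474)) = -462113/12716 - (-1487269/(-2483486) + 1657733/(-2361474)) = -462113/12716 - (-1487269*(-1/2483486) + 1657733*(-1/2361474)) = -462113/12716 - (1487269/2483486 - 1657733/2361474) = -462113/12716 - 1*(-151202405683/1466171904591) = -462113/12716 + 151202405683/1466171904591 = -675614407555595755/18643841938779156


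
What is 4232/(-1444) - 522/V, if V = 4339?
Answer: -4779104/1566379 ≈ -3.0511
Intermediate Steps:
4232/(-1444) - 522/V = 4232/(-1444) - 522/4339 = 4232*(-1/1444) - 522*1/4339 = -1058/361 - 522/4339 = -4779104/1566379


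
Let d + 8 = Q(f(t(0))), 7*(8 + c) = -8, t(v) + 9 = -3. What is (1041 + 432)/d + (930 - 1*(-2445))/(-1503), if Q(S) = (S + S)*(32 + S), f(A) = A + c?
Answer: -20636559/3822296 ≈ -5.3990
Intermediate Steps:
t(v) = -12 (t(v) = -9 - 3 = -12)
c = -64/7 (c = -8 + (⅐)*(-8) = -8 - 8/7 = -64/7 ≈ -9.1429)
f(A) = -64/7 + A (f(A) = A - 64/7 = -64/7 + A)
Q(S) = 2*S*(32 + S) (Q(S) = (2*S)*(32 + S) = 2*S*(32 + S))
d = -22888/49 (d = -8 + 2*(-64/7 - 12)*(32 + (-64/7 - 12)) = -8 + 2*(-148/7)*(32 - 148/7) = -8 + 2*(-148/7)*(76/7) = -8 - 22496/49 = -22888/49 ≈ -467.10)
(1041 + 432)/d + (930 - 1*(-2445))/(-1503) = (1041 + 432)/(-22888/49) + (930 - 1*(-2445))/(-1503) = 1473*(-49/22888) + (930 + 2445)*(-1/1503) = -72177/22888 + 3375*(-1/1503) = -72177/22888 - 375/167 = -20636559/3822296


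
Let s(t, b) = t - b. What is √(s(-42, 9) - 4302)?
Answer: I*√4353 ≈ 65.977*I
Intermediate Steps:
√(s(-42, 9) - 4302) = √((-42 - 1*9) - 4302) = √((-42 - 9) - 4302) = √(-51 - 4302) = √(-4353) = I*√4353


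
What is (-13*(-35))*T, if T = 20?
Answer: 9100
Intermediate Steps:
(-13*(-35))*T = -13*(-35)*20 = 455*20 = 9100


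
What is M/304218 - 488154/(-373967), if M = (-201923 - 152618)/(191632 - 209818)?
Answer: 2700848764374539/2068975624169916 ≈ 1.3054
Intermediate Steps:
M = 354541/18186 (M = -354541/(-18186) = -354541*(-1/18186) = 354541/18186 ≈ 19.495)
M/304218 - 488154/(-373967) = (354541/18186)/304218 - 488154/(-373967) = (354541/18186)*(1/304218) - 488154*(-1/373967) = 354541/5532508548 + 488154/373967 = 2700848764374539/2068975624169916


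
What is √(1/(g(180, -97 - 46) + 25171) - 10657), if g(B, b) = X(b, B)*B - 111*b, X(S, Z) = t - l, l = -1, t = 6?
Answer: I*√298001093547/5288 ≈ 103.23*I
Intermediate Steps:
X(S, Z) = 7 (X(S, Z) = 6 - 1*(-1) = 6 + 1 = 7)
g(B, b) = -111*b + 7*B (g(B, b) = 7*B - 111*b = -111*b + 7*B)
√(1/(g(180, -97 - 46) + 25171) - 10657) = √(1/((-111*(-97 - 46) + 7*180) + 25171) - 10657) = √(1/((-111*(-143) + 1260) + 25171) - 10657) = √(1/((15873 + 1260) + 25171) - 10657) = √(1/(17133 + 25171) - 10657) = √(1/42304 - 10657) = √(-450833727/42304) = I*√298001093547/5288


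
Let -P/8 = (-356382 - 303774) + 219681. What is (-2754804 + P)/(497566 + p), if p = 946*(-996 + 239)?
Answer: -21361/6071 ≈ -3.5185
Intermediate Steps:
P = 3523800 (P = -8*((-356382 - 303774) + 219681) = -8*(-660156 + 219681) = -8*(-440475) = 3523800)
p = -716122 (p = 946*(-757) = -716122)
(-2754804 + P)/(497566 + p) = (-2754804 + 3523800)/(497566 - 716122) = 768996/(-218556) = 768996*(-1/218556) = -21361/6071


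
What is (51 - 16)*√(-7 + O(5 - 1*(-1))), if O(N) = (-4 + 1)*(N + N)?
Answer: 35*I*√43 ≈ 229.51*I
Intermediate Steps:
O(N) = -6*N
(51 - 16)*√(-7 + O(5 - 1*(-1))) = (51 - 16)*√(-7 - 6*(5 - 1*(-1))) = 35*√(-7 - 6*(5 + 1)) = 35*√(-7 - 6*6) = 35*√(-7 - 36) = 35*√(-43) = 35*(I*√43) = 35*I*√43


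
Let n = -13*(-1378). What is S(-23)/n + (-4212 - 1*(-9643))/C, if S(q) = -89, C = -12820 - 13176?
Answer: -49802289/232846172 ≈ -0.21388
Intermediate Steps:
C = -25996
n = 17914
S(-23)/n + (-4212 - 1*(-9643))/C = -89/17914 + (-4212 - 1*(-9643))/(-25996) = -89*1/17914 + (-4212 + 9643)*(-1/25996) = -89/17914 + 5431*(-1/25996) = -89/17914 - 5431/25996 = -49802289/232846172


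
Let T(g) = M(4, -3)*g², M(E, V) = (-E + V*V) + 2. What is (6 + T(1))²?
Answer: 169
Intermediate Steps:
M(E, V) = 2 + V² - E (M(E, V) = (-E + V²) + 2 = (V² - E) + 2 = 2 + V² - E)
T(g) = 7*g² (T(g) = (2 + (-3)² - 1*4)*g² = (2 + 9 - 4)*g² = 7*g²)
(6 + T(1))² = (6 + 7*1²)² = (6 + 7*1)² = (6 + 7)² = 13² = 169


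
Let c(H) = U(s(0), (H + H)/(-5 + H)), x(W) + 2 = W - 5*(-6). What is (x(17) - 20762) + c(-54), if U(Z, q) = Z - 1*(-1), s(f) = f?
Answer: -20716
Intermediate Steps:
x(W) = 28 + W (x(W) = -2 + (W - 5*(-6)) = -2 + (W + 30) = -2 + (30 + W) = 28 + W)
U(Z, q) = 1 + Z (U(Z, q) = Z + 1 = 1 + Z)
c(H) = 1 (c(H) = 1 + 0 = 1)
(x(17) - 20762) + c(-54) = ((28 + 17) - 20762) + 1 = (45 - 20762) + 1 = -20717 + 1 = -20716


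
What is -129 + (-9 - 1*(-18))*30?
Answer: 141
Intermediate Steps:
-129 + (-9 - 1*(-18))*30 = -129 + (-9 + 18)*30 = -129 + 9*30 = -129 + 270 = 141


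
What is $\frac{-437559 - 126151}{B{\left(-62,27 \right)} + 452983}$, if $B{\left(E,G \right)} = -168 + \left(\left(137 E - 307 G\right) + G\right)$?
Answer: $- \frac{563710}{436059} \approx -1.2927$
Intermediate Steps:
$B{\left(E,G \right)} = -168 - 306 G + 137 E$ ($B{\left(E,G \right)} = -168 + \left(\left(- 307 G + 137 E\right) + G\right) = -168 + \left(- 306 G + 137 E\right) = -168 - 306 G + 137 E$)
$\frac{-437559 - 126151}{B{\left(-62,27 \right)} + 452983} = \frac{-437559 - 126151}{\left(-168 - 8262 + 137 \left(-62\right)\right) + 452983} = - \frac{563710}{\left(-168 - 8262 - 8494\right) + 452983} = - \frac{563710}{-16924 + 452983} = - \frac{563710}{436059}$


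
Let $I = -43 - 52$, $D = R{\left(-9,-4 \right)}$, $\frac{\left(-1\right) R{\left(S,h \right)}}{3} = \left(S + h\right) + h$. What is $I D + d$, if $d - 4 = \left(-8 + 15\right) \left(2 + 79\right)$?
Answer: $-4274$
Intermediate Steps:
$R{\left(S,h \right)} = - 6 h - 3 S$ ($R{\left(S,h \right)} = - 3 \left(\left(S + h\right) + h\right) = - 3 \left(S + 2 h\right) = - 6 h - 3 S$)
$d = 571$ ($d = 4 + \left(-8 + 15\right) \left(2 + 79\right) = 4 + 7 \cdot 81 = 4 + 567 = 571$)
$D = 51$ ($D = \left(-6\right) \left(-4\right) - -27 = 24 + 27 = 51$)
$I = -95$
$I D + d = \left(-95\right) 51 + 571 = -4845 + 571 = -4274$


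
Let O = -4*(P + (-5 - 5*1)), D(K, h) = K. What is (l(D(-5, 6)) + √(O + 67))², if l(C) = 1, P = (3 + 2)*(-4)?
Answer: (1 + √187)² ≈ 215.35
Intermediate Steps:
P = -20 (P = 5*(-4) = -20)
O = 120 (O = -4*(-20 + (-5 - 5*1)) = -4*(-20 + (-5 - 5)) = -4*(-20 - 10) = -4*(-30) = 120)
(l(D(-5, 6)) + √(O + 67))² = (1 + √(120 + 67))² = (1 + √187)²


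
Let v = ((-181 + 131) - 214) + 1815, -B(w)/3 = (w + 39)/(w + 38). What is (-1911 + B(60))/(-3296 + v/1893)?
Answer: 118359825/203767382 ≈ 0.58086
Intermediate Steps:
B(w) = -3*(39 + w)/(38 + w) (B(w) = -3*(w + 39)/(w + 38) = -3*(39 + w)/(38 + w))
v = 1551 (v = (-50 - 214) + 1815 = -264 + 1815 = 1551)
(-1911 + B(60))/(-3296 + v/1893) = (-1911 + 3*(-39 - 1*60)/(38 + 60))/(-3296 + 1551/1893) = (-1911 + 3*(-39 - 60)/98)/(-3296 + 1551*(1/1893)) = (-1911 + 3*(1/98)*(-99))/(-3296 + 517/631) = (-1911 - 297/98)/(-2079259/631) = -187575/98*(-631/2079259) = 118359825/203767382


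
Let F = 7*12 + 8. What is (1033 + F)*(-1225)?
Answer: -1378125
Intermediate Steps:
F = 92 (F = 84 + 8 = 92)
(1033 + F)*(-1225) = (1033 + 92)*(-1225) = 1125*(-1225) = -1378125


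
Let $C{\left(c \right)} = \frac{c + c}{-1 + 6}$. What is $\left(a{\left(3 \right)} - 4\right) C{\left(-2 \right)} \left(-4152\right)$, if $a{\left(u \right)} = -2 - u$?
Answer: $- \frac{149472}{5} \approx -29894.0$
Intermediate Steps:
$C{\left(c \right)} = \frac{2 c}{5}$
$\left(a{\left(3 \right)} - 4\right) C{\left(-2 \right)} \left(-4152\right) = \left(\left(-2 - 3\right) - 4\right) \frac{2}{5} \left(-2\right) \left(-4152\right) = \left(\left(-2 - 3\right) - 4\right) \left(- \frac{4}{5}\right) \left(-4152\right) = \left(-5 - 4\right) \left(- \frac{4}{5}\right) \left(-4152\right) = \left(-9\right) \left(- \frac{4}{5}\right) \left(-4152\right) = \frac{36}{5} \left(-4152\right) = - \frac{149472}{5}$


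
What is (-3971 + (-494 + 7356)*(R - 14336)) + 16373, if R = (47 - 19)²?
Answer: -92981422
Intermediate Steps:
R = 784 (R = 28² = 784)
(-3971 + (-494 + 7356)*(R - 14336)) + 16373 = (-3971 + (-494 + 7356)*(784 - 14336)) + 16373 = (-3971 + 6862*(-13552)) + 16373 = (-3971 - 92993824) + 16373 = -92997795 + 16373 = -92981422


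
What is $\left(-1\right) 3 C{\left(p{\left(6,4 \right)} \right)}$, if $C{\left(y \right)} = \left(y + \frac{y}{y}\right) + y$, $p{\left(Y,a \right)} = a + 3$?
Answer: $-45$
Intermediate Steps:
$p{\left(Y,a \right)} = 3 + a$
$C{\left(y \right)} = 1 + 2 y$ ($C{\left(y \right)} = \left(y + 1\right) + y = \left(1 + y\right) + y = 1 + 2 y$)
$\left(-1\right) 3 C{\left(p{\left(6,4 \right)} \right)} = \left(-1\right) 3 \left(1 + 2 \left(3 + 4\right)\right) = - 3 \left(1 + 2 \cdot 7\right) = - 3 \left(1 + 14\right) = \left(-3\right) 15 = -45$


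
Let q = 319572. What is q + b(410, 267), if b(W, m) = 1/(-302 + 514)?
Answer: 67749265/212 ≈ 3.1957e+5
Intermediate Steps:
b(W, m) = 1/212
q + b(410, 267) = 319572 + 1/212 = 67749265/212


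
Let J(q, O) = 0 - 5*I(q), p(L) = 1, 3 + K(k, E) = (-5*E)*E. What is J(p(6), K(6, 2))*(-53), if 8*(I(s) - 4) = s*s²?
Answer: 8745/8 ≈ 1093.1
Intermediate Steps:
I(s) = 4 + s³/8 (I(s) = 4 + (s*s²)/8 = 4 + s³/8)
K(k, E) = -3 - 5*E² (K(k, E) = -3 + (-5*E)*E = -3 - 5*E²)
J(q, O) = -20 - 5*q³/8 (J(q, O) = 0 - 5*(4 + q³/8) = 0 + (-20 - 5*q³/8) = -20 - 5*q³/8)
J(p(6), K(6, 2))*(-53) = (-20 - 5/8*1³)*(-53) = (-20 - 5/8*1)*(-53) = (-20 - 5/8)*(-53) = -165/8*(-53) = 8745/8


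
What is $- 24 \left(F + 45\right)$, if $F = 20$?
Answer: $-1560$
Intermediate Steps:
$- 24 \left(F + 45\right) = - 24 \left(20 + 45\right) = \left(-24\right) 65 = -1560$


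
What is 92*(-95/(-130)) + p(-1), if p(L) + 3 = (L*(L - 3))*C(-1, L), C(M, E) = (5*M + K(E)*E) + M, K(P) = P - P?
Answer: 523/13 ≈ 40.231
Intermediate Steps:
K(P) = 0
C(M, E) = 6*M (C(M, E) = (5*M + 0*E) + M = (5*M + 0) + M = 5*M + M = 6*M)
p(L) = -3 - 6*L*(-3 + L) (p(L) = -3 + (L*(L - 3))*(6*(-1)) = -3 + (L*(-3 + L))*(-6) = -3 - 6*L*(-3 + L))
92*(-95/(-130)) + p(-1) = 92*(-95/(-130)) + (-3 - 6*(-1)² + 18*(-1)) = 92*(-95*(-1/130)) + (-3 - 6*1 - 18) = 92*(19/26) + (-3 - 6 - 18) = 874/13 - 27 = 523/13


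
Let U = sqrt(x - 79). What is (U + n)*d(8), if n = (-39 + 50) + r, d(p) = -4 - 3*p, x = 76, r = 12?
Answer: -644 - 28*I*sqrt(3) ≈ -644.0 - 48.497*I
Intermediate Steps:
U = I*sqrt(3) (U = sqrt(76 - 79) = sqrt(-3) = I*sqrt(3) ≈ 1.732*I)
n = 23 (n = (-39 + 50) + 12 = 11 + 12 = 23)
(U + n)*d(8) = (I*sqrt(3) + 23)*(-4 - 3*8) = (23 + I*sqrt(3))*(-4 - 24) = (23 + I*sqrt(3))*(-28) = -644 - 28*I*sqrt(3)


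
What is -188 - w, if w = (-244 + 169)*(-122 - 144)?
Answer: -20138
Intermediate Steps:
w = 19950 (w = -75*(-266) = 19950)
-188 - w = -188 - 1*19950 = -188 - 19950 = -20138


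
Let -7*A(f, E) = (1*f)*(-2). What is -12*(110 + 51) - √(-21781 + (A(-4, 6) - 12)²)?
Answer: -1932 - 3*I*√117645/7 ≈ -1932.0 - 147.0*I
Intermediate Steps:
A(f, E) = 2*f/7 (A(f, E) = -1*f*(-2)/7 = -f*(-2)/7 = -(-2)*f/7 = 2*f/7)
-12*(110 + 51) - √(-21781 + (A(-4, 6) - 12)²) = -12*(110 + 51) - √(-21781 + ((2/7)*(-4) - 12)²) = -12*161 - √(-21781 + (-8/7 - 12)²) = -1932 - √(-21781 + (-92/7)²) = -1932 - √(-21781 + 8464/49) = -1932 - √(-1058805/49) = -1932 - 3*I*√117645/7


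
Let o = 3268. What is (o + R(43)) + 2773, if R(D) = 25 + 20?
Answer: 6086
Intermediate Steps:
R(D) = 45
(o + R(43)) + 2773 = (3268 + 45) + 2773 = 3313 + 2773 = 6086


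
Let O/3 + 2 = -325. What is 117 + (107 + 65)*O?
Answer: -168615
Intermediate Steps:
O = -981 (O = -6 + 3*(-325) = -6 - 975 = -981)
117 + (107 + 65)*O = 117 + (107 + 65)*(-981) = 117 + 172*(-981) = 117 - 168732 = -168615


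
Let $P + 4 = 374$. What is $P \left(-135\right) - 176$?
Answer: $-50126$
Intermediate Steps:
$P = 370$ ($P = -4 + 374 = 370$)
$P \left(-135\right) - 176 = 370 \left(-135\right) - 176 = -49950 - 176 = -50126$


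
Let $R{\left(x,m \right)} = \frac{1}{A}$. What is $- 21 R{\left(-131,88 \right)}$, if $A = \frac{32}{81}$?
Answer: $- \frac{1701}{32} \approx -53.156$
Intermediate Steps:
$A = \frac{32}{81}$ ($A = 32 \cdot \frac{1}{81} = \frac{32}{81} \approx 0.39506$)
$R{\left(x,m \right)} = \frac{81}{32}$ ($R{\left(x,m \right)} = \frac{1}{\frac{32}{81}} = \frac{81}{32}$)
$- 21 R{\left(-131,88 \right)} = \left(-21\right) \frac{81}{32} = - \frac{1701}{32}$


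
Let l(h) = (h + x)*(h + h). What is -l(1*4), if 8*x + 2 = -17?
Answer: -13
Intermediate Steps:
x = -19/8 (x = -1/4 + (1/8)*(-17) = -1/4 - 17/8 = -19/8 ≈ -2.3750)
l(h) = 2*h*(-19/8 + h) (l(h) = (h - 19/8)*(h + h) = (-19/8 + h)*(2*h) = 2*h*(-19/8 + h))
-l(1*4) = -1*4*(-19 + 8*(1*4))/4 = -4*(-19 + 8*4)/4 = -4*(-19 + 32)/4 = -4*13/4 = -1*13 = -13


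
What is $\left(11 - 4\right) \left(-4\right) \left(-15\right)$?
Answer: $420$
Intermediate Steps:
$\left(11 - 4\right) \left(-4\right) \left(-15\right) = 7 \left(-4\right) \left(-15\right) = \left(-28\right) \left(-15\right) = 420$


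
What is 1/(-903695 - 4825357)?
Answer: -1/5729052 ≈ -1.7455e-7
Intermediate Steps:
1/(-903695 - 4825357) = 1/(-5729052) = -1/5729052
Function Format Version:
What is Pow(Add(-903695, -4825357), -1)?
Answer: Rational(-1, 5729052) ≈ -1.7455e-7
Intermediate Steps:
Pow(Add(-903695, -4825357), -1) = Pow(-5729052, -1) = Rational(-1, 5729052)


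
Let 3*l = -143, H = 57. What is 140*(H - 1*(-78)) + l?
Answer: 56557/3 ≈ 18852.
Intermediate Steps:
l = -143/3 (l = (⅓)*(-143) = -143/3 ≈ -47.667)
140*(H - 1*(-78)) + l = 140*(57 - 1*(-78)) - 143/3 = 140*(57 + 78) - 143/3 = 140*135 - 143/3 = 18900 - 143/3 = 56557/3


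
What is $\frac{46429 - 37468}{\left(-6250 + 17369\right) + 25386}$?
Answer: $\frac{8961}{36505} \approx 0.24547$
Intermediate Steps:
$\frac{46429 - 37468}{\left(-6250 + 17369\right) + 25386} = \frac{8961}{11119 + 25386} = \frac{8961}{36505}$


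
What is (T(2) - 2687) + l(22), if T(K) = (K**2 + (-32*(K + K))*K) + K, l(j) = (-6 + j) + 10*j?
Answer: -2701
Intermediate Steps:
l(j) = -6 + 11*j
T(K) = K - 63*K**2 (T(K) = (K**2 + (-64*K)*K) + K = (K**2 - 64*K**2) + K = -63*K**2 + K = K - 63*K**2)
(T(2) - 2687) + l(22) = (2*(1 - 63*2) - 2687) + (-6 + 11*22) = (2*(1 - 126) - 2687) + (-6 + 242) = (2*(-125) - 2687) + 236 = (-250 - 2687) + 236 = -2937 + 236 = -2701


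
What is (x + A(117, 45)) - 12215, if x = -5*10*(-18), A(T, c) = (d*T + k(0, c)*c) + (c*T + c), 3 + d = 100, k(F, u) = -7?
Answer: 5029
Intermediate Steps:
d = 97 (d = -3 + 100 = 97)
A(T, c) = -6*c + 97*T + T*c (A(T, c) = (97*T - 7*c) + (c*T + c) = (-7*c + 97*T) + (T*c + c) = (-7*c + 97*T) + (c + T*c) = -6*c + 97*T + T*c)
x = 900 (x = -50*(-18) = 900)
(x + A(117, 45)) - 12215 = (900 + (-6*45 + 97*117 + 117*45)) - 12215 = (900 + (-270 + 11349 + 5265)) - 12215 = (900 + 16344) - 12215 = 17244 - 12215 = 5029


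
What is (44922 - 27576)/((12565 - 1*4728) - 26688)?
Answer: -2478/2693 ≈ -0.92016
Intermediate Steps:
(44922 - 27576)/((12565 - 1*4728) - 26688) = 17346/((12565 - 4728) - 26688) = 17346/(7837 - 26688) = 17346/(-18851) = 17346*(-1/18851) = -2478/2693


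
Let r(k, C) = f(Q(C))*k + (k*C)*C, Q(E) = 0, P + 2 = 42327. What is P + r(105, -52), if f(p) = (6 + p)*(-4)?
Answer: 323725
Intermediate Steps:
P = 42325 (P = -2 + 42327 = 42325)
f(p) = -24 - 4*p
r(k, C) = -24*k + k*C² (r(k, C) = (-24 - 4*0)*k + (k*C)*C = (-24 + 0)*k + (C*k)*C = -24*k + k*C²)
P + r(105, -52) = 42325 + 105*(-24 + (-52)²) = 42325 + 105*(-24 + 2704) = 42325 + 105*2680 = 42325 + 281400 = 323725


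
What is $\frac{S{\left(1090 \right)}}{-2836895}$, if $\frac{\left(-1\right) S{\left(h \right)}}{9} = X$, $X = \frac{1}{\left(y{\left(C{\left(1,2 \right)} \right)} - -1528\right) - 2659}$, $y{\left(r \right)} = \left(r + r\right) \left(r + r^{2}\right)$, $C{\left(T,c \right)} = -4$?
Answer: $- \frac{3}{1160290055} \approx -2.5856 \cdot 10^{-9}$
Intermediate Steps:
$y{\left(r \right)} = 2 r \left(r + r^{2}\right)$
$X = - \frac{1}{1227}$ ($X = \frac{1}{\left(2 \left(-4\right)^{2} \left(1 - 4\right) - -1528\right) - 2659} = \frac{1}{\left(2 \cdot 16 \left(-3\right) + 1528\right) - 2659} = \frac{1}{\left(-96 + 1528\right) - 2659} = \frac{1}{1432 - 2659} = \frac{1}{-1227} = - \frac{1}{1227} \approx -0.000815$)
$S{\left(h \right)} = \frac{3}{409}$ ($S{\left(h \right)} = \left(-9\right) \left(- \frac{1}{1227}\right) = \frac{3}{409}$)
$\frac{S{\left(1090 \right)}}{-2836895} = \frac{3}{409 \left(-2836895\right)} = \frac{3}{409} \left(- \frac{1}{2836895}\right) = - \frac{3}{1160290055}$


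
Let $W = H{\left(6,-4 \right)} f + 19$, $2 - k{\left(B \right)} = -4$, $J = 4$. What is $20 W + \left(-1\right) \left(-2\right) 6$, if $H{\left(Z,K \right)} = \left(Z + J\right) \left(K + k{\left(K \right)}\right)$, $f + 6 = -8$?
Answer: $-5208$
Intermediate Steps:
$k{\left(B \right)} = 6$ ($k{\left(B \right)} = 2 - -4 = 2 + 4 = 6$)
$f = -14$ ($f = -6 - 8 = -14$)
$H{\left(Z,K \right)} = \left(4 + Z\right) \left(6 + K\right)$ ($H{\left(Z,K \right)} = \left(Z + 4\right) \left(K + 6\right) = \left(4 + Z\right) \left(6 + K\right)$)
$W = -261$ ($W = \left(24 + 4 \left(-4\right) + 6 \cdot 6 - 24\right) \left(-14\right) + 19 = \left(24 - 16 + 36 - 24\right) \left(-14\right) + 19 = 20 \left(-14\right) + 19 = -280 + 19 = -261$)
$20 W + \left(-1\right) \left(-2\right) 6 = 20 \left(-261\right) + \left(-1\right) \left(-2\right) 6 = -5220 + 2 \cdot 6 = -5220 + 12 = -5208$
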